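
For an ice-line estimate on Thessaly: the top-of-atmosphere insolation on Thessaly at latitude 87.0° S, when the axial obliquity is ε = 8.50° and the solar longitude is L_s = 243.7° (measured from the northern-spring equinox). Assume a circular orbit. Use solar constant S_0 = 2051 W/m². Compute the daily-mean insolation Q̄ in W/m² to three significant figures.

Q̄ ≈ 271 W/m²

Solar declination: sin δ = sin ε · sin L_s = sin 8.50° × sin 243.7° = -0.13251, so δ = -7.615°.
cos h₀ = −tan(-87.0°) tan(-7.615°) = -2.5509 ≤ −1 ⇒ polar day, h₀ = π.
Bracket: h₀ sin ϕ sin δ + cos ϕ cos δ sin h₀ = 3.1416×-0.99863×-0.13251 + 0.05234×0.99118×0.00000 = 0.415723 + 0.000000 = 0.415723.
Q̄ = (S_0/π) × [bracket] = (2051/π) × 0.415723 = 271.4 W/m².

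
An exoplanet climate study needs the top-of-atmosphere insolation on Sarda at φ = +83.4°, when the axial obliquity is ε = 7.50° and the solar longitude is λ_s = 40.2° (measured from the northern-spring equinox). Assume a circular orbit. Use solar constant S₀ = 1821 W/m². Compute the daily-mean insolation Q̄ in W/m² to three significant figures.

Q̄ ≈ 161 W/m²

Solar declination: sin δ = sin ε · sin λ_s = sin 7.50° × sin 40.2° = 0.08425, so δ = +4.833°.
cos H₀ = −tan(+83.4°) tan(+4.833°) = -0.7307, H₀ = 2.3902 rad.
Bracket: H₀ sin φ sin δ + cos φ cos δ sin H₀ = 2.3902×0.99337×0.08425 + 0.11494×0.99644×0.68265 = 0.200039 + 0.078184 = 0.278223.
Q̄ = (S₀/π) × [bracket] = (1821/π) × 0.278223 = 161.3 W/m².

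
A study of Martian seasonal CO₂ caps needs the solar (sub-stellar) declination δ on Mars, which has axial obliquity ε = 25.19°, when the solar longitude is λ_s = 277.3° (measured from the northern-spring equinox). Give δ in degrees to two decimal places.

sin δ = sin ε · sin λ_s = sin 25.19° × sin 277.3° = -0.422171.
δ = arcsin(-0.422171) = -24.97°.

δ = -24.97°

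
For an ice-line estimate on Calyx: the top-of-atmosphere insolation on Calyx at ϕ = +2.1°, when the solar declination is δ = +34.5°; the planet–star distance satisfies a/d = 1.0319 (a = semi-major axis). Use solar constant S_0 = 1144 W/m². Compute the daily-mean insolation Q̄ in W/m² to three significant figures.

Q̄ ≈ 332 W/m²

cos h₀ = −tan(+2.1°) tan(+34.500°) = -0.0252, h₀ = 1.5960 rad.
Bracket: h₀ sin ϕ sin δ + cos ϕ cos δ sin h₀ = 1.5960×0.03664×0.56641 + 0.99933×0.82413×0.99968 = 0.033122 + 0.823314 = 0.856436.
Inverse-square distance factor (a/d)² = 1.0319² = 1.064818.
Q̄ = (S_0/π) × 1.064818 × [bracket] = (1144/π) × 1.064818 × 0.856436 = 332.1 W/m².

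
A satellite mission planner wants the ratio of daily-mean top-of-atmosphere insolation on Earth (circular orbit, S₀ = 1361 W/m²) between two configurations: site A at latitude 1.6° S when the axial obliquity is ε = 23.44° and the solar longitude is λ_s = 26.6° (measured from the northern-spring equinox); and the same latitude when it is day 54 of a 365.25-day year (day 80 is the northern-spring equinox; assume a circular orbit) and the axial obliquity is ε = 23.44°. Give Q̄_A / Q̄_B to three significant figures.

Q̄_A / Q̄_B ≈ 0.983

— Configuration A (φ=-1.6°):
Solar declination: sin δ = sin ε · sin λ_s = sin 23.44° × sin 26.6° = 0.17811, so δ = +10.260°.
cos H₀ = −tan(-1.6°) tan(+10.260°) = 0.0051, H₀ = 1.5657 rad.
Bracket: H₀ sin φ sin δ + cos φ cos δ sin H₀ = 1.5657×-0.02792×0.17811 + 0.99961×0.98401×0.99999 = -0.007786 + 0.983616 = 0.975830.
Q̄ = (S₀/π) × [bracket] = (1361/π) × 0.975830 = 422.75 W/m².
— Configuration B (φ=-1.6°):
Solar longitude: λ_s = 360° × (54 − 80)/365.25 = -25.626°, i.e. -25.626° + 360° = 334.374°.
sin δ = sin 23.44° × sin 334.374° = -0.17204, so δ = -9.907°.
cos H₀ = −tan(-1.6°) tan(-9.907°) = -0.0049, H₀ = 1.5757 rad.
Bracket: H₀ sin φ sin δ + cos φ cos δ sin H₀ = 1.5757×-0.02792×-0.17204 + 0.99961×0.98509×0.99999 = 0.007569 + 0.984696 = 0.992265.
Q̄ = (S₀/π) × [bracket] = (1361/π) × 0.992265 = 429.87 W/m².
Ratio Q̄_A / Q̄_B = 422.75 / 429.87 = 0.9834.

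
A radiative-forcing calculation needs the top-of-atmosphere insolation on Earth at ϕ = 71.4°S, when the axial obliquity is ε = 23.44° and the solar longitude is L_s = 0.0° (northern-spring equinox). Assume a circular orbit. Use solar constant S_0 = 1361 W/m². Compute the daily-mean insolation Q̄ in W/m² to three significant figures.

Q̄ ≈ 138 W/m²

Solar declination: sin δ = sin ε · sin L_s = sin 23.44° × sin 0.0° = 0.00000, so δ = +0.000°.
cos h₀ = −tan(-71.4°) tan(+0.000°) = 0.0000, h₀ = 1.5708 rad.
Bracket: h₀ sin ϕ sin δ + cos ϕ cos δ sin h₀ = 1.5708×-0.94777×0.00000 + 0.31896×1.00000×1.00000 = -0.000000 + 0.318960 = 0.318960.
Q̄ = (S_0/π) × [bracket] = (1361/π) × 0.318960 = 138.2 W/m².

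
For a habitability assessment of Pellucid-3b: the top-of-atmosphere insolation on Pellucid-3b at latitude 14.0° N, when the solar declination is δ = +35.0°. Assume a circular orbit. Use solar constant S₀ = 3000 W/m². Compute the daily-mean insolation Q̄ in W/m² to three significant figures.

Q̄ ≈ 979 W/m²

cos H₀ = −tan(+14.0°) tan(+35.000°) = -0.1746, H₀ = 1.7463 rad.
Bracket: H₀ sin φ sin δ + cos φ cos δ sin H₀ = 1.7463×0.24192×0.57358 + 0.97030×0.81915×0.98464 = 0.242317 + 0.782613 = 1.024930.
Q̄ = (S₀/π) × [bracket] = (3000/π) × 1.024930 = 978.7 W/m².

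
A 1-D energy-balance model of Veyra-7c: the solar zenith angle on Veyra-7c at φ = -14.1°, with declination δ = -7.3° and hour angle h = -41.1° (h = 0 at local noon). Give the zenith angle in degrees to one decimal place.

θ_z = 40.9°

cos θ_z = sin φ sin δ + cos φ cos δ cos h = 0.030955 + 0.724936 = 0.755891.
θ_z = arccos(0.755891) = 40.9°.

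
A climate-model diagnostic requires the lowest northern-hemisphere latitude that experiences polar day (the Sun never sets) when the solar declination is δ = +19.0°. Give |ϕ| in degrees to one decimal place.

|ϕ| = 71.0°

Polar day requires cos h₀ = −tan ϕ tan δ ≤ −1, i.e. tan ϕ tan δ ≥ 1.
The boundary is |tan ϕ| · |tan δ| = 1, so |ϕ| = 90° − |δ| = 90° − 19.0° = 71.0° in the northern hemisphere.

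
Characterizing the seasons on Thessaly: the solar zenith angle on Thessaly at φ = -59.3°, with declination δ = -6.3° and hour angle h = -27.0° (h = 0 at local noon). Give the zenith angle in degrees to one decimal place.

θ_z = 56.9°

cos θ_z = sin φ sin δ + cos φ cos δ cos h = 0.094355 + 0.452150 = 0.546505.
θ_z = arccos(0.546505) = 56.9°.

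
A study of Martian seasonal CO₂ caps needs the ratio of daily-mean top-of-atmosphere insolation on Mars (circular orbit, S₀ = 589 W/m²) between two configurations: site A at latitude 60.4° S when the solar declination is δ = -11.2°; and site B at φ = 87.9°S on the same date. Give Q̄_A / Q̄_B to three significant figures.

Q̄_A / Q̄_B ≈ 1.28

— Configuration A (φ=-60.4°):
cos H₀ = −tan(-60.4°) tan(-11.200°) = -0.3486, H₀ = 1.9268 rad.
Bracket: H₀ sin φ sin δ + cos φ cos δ sin H₀ = 1.9268×-0.86949×-0.19423 + 0.49394×0.98096×0.93729 = 0.325400 + 0.454150 = 0.779550.
Q̄ = (S₀/π) × [bracket] = (589/π) × 0.779550 = 146.15 W/m².
— Configuration B (φ=-87.9°):
cos H₀ = −tan(-87.9°) tan(-11.200°) = -5.3999 ≤ −1 ⇒ polar day, H₀ = π.
Bracket: H₀ sin φ sin δ + cos φ cos δ sin H₀ = 3.1416×-0.99933×-0.19423 + 0.03664×0.98096×0.00000 = 0.609784 + 0.000000 = 0.609784.
Q̄ = (S₀/π) × [bracket] = (589/π) × 0.609784 = 114.33 W/m².
Ratio Q̄_A / Q̄_B = 146.15 / 114.33 = 1.278.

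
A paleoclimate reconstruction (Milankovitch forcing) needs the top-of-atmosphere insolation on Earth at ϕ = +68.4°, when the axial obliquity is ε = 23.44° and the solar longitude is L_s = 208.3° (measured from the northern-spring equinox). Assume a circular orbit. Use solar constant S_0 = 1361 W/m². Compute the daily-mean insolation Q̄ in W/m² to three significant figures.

Solar declination: sin δ = sin ε · sin L_s = sin 23.44° × sin 208.3° = -0.18859, so δ = -10.870°.
cos h₀ = −tan(+68.4°) tan(-10.870°) = 0.4850, h₀ = 1.0644 rad.
Bracket: h₀ sin ϕ sin δ + cos ϕ cos δ sin h₀ = 1.0644×0.92978×-0.18859 + 0.36812×0.98206×0.87450 = -0.186640 + 0.316146 = 0.129506.
Q̄ = (S_0/π) × [bracket] = (1361/π) × 0.129506 = 56.10 W/m².

Q̄ ≈ 56.1 W/m²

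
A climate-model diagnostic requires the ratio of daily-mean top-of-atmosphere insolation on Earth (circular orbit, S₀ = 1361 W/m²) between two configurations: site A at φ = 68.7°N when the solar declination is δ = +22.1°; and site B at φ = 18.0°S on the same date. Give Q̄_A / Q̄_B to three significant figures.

Q̄_A / Q̄_B ≈ 1.56

— Configuration A (φ=+68.7°):
cos H₀ = −tan(+68.7°) tan(+22.100°) = -1.0415 ≤ −1 ⇒ polar day, H₀ = π.
Bracket: H₀ sin φ sin δ + cos φ cos δ sin H₀ = 3.1416×0.93169×0.37622 + 0.36325×0.92653×0.00000 = 1.101195 + 0.000000 = 1.101195.
Q̄ = (S₀/π) × [bracket] = (1361/π) × 1.101195 = 477.06 W/m².
— Configuration B (φ=-18.0°):
cos H₀ = −tan(-18.0°) tan(+22.100°) = 0.1319, H₀ = 1.4385 rad.
Bracket: H₀ sin φ sin δ + cos φ cos δ sin H₀ = 1.4385×-0.30902×0.37622 + 0.95106×0.92653×0.99126 = -0.167239 + 0.873484 = 0.706245.
Q̄ = (S₀/π) × [bracket] = (1361/π) × 0.706245 = 305.96 W/m².
Ratio Q̄_A / Q̄_B = 477.06 / 305.96 = 1.559.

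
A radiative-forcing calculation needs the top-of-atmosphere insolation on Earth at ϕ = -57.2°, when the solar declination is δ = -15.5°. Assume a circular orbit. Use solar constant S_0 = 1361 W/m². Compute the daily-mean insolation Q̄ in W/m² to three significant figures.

Q̄ ≈ 400 W/m²

cos h₀ = −tan(-57.2°) tan(-15.500°) = -0.4303, h₀ = 2.0156 rad.
Bracket: h₀ sin ϕ sin δ + cos ϕ cos δ sin h₀ = 2.0156×-0.84057×-0.26724 + 0.54171×0.96363×0.90267 = 0.452772 + 0.471201 = 0.923973.
Q̄ = (S_0/π) × [bracket] = (1361/π) × 0.923973 = 400.3 W/m².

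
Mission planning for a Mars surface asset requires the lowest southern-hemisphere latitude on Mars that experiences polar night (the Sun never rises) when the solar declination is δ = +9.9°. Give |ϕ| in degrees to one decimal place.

|ϕ| = 80.1°

Polar night requires cos h₀ = −tan ϕ tan δ ≥ 1, i.e. tan ϕ tan δ ≤ −1.
The boundary is |tan ϕ| · |tan δ| = 1, so |ϕ| = 90° − |δ| = 90° − 9.9° = 80.1° in the southern hemisphere.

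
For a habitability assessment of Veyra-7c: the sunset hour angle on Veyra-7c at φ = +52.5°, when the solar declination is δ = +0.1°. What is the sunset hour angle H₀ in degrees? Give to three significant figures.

H₀ = 90.1°

cos H₀ = −tan φ · tan δ = −tan(+52.5°) × tan(+0.100°) = -0.0023, so H₀ = 1.5731 rad = 90.13°.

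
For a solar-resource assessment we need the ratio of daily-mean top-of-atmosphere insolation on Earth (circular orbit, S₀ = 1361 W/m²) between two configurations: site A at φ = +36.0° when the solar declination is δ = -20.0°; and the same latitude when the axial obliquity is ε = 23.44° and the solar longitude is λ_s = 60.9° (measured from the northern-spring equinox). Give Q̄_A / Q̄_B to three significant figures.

— Configuration A (φ=+36.0°):
cos H₀ = −tan(+36.0°) tan(-20.000°) = 0.2644, H₀ = 1.3032 rad.
Bracket: H₀ sin φ sin δ + cos φ cos δ sin H₀ = 1.3032×0.58779×-0.34202 + 0.80902×0.93969×0.96440 = -0.261990 + 0.733164 = 0.471174.
Q̄ = (S₀/π) × [bracket] = (1361/π) × 0.471174 = 204.12 W/m².
— Configuration B (φ=+36.0°):
Solar declination: sin δ = sin ε · sin λ_s = sin 23.44° × sin 60.9° = 0.34758, so δ = +20.339°.
cos H₀ = −tan(+36.0°) tan(+20.339°) = -0.2693, H₀ = 1.8435 rad.
Bracket: H₀ sin φ sin δ + cos φ cos δ sin H₀ = 1.8435×0.58779×0.34758 + 0.80902×0.93765×0.96305 = 0.376635 + 0.730548 = 1.107183.
Q̄ = (S₀/π) × [bracket] = (1361/π) × 1.107183 = 479.65 W/m².
Ratio Q̄_A / Q̄_B = 204.12 / 479.65 = 0.4256.

Q̄_A / Q̄_B ≈ 0.426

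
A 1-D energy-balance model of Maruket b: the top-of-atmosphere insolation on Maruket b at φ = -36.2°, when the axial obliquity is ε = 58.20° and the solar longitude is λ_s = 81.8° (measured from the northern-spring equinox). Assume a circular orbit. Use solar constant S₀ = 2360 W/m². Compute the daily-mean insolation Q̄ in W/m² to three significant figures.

Q̄ ≈ 0.00 W/m²

Solar declination: sin δ = sin ε · sin λ_s = sin 58.20° × sin 81.8° = 0.84120, so δ = +57.267°.
cos H₀ = −tan(-36.2°) tan(+57.267°) = 1.1386 ≥ 1 ⇒ polar night, H₀ = 0 and Q̄ = 0.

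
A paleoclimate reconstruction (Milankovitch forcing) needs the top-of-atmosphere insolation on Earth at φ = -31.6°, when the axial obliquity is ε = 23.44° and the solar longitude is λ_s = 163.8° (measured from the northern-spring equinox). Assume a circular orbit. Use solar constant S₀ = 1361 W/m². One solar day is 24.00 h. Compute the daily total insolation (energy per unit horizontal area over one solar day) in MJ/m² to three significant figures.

28.3 MJ/m²

Solar declination: sin δ = sin ε · sin λ_s = sin 23.44° × sin 163.8° = 0.11098, so δ = +6.372°.
cos H₀ = −tan(-31.6°) tan(+6.372°) = 0.0687, H₀ = 1.5020 rad.
Bracket: H₀ sin φ sin δ + cos φ cos δ sin H₀ = 1.5020×-0.52399×0.11098 + 0.85173×0.99382×0.99764 = -0.087345 + 0.844469 = 0.757124.
Q̄ = (S₀/π) × [bracket] = (1361/π) × 0.757124 = 328.00 W/m².
Daily total = Q̄ × 24.00 h × 3600 s/h = 328.00 × 24.00 × 3600 / 10⁶ = 28.34 MJ/m².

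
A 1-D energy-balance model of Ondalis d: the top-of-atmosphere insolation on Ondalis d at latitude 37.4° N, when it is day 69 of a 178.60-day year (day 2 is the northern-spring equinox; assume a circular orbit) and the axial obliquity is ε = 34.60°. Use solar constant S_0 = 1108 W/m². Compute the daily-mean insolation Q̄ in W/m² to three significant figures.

Solar longitude: L_s = 360° × (69 − 2)/178.60 = 135.050°.
sin δ = sin 34.60° × sin 135.050° = 0.40117, so δ = +23.652°.
cos h₀ = −tan(+37.4°) tan(+23.652°) = -0.3348, h₀ = 1.9122 rad.
Bracket: h₀ sin ϕ sin δ + cos ϕ cos δ sin h₀ = 1.9122×0.60738×0.40117 + 0.79441×0.91600×0.94227 = 0.465932 + 0.685671 = 1.151603.
Q̄ = (S_0/π) × [bracket] = (1108/π) × 1.151603 = 406.2 W/m².

Q̄ ≈ 406 W/m²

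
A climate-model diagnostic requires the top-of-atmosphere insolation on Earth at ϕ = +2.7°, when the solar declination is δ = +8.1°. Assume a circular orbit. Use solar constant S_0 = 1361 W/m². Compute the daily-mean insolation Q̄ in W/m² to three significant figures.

Q̄ ≈ 433 W/m²

cos h₀ = −tan(+2.7°) tan(+8.100°) = -0.0067, h₀ = 1.5775 rad.
Bracket: h₀ sin ϕ sin δ + cos ϕ cos δ sin h₀ = 1.5775×0.04711×0.14090 + 0.99889×0.99002×0.99998 = 0.010471 + 0.988901 = 0.999372.
Q̄ = (S_0/π) × [bracket] = (1361/π) × 0.999372 = 432.9 W/m².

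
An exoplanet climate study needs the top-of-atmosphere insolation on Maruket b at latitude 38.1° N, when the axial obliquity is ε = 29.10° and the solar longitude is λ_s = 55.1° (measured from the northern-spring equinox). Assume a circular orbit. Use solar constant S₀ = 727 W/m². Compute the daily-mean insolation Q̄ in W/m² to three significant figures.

Q̄ ≈ 266 W/m²

Solar declination: sin δ = sin ε · sin λ_s = sin 29.10° × sin 55.1° = 0.39887, so δ = +23.507°.
cos H₀ = −tan(+38.1°) tan(+23.507°) = -0.3411, H₀ = 1.9188 rad.
Bracket: H₀ sin φ sin δ + cos φ cos δ sin H₀ = 1.9188×0.61704×0.39887 + 0.78694×0.91701×0.94004 = 0.472253 + 0.678363 = 1.150616.
Q̄ = (S₀/π) × [bracket] = (727/π) × 1.150616 = 266.3 W/m².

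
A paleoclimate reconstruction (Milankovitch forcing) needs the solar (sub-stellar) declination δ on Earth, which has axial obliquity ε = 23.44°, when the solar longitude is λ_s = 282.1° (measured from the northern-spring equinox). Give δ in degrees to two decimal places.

sin δ = sin ε · sin λ_s = sin 23.44° × sin 282.1° = -0.388951.
δ = arcsin(-0.388951) = -22.89°.

δ = -22.89°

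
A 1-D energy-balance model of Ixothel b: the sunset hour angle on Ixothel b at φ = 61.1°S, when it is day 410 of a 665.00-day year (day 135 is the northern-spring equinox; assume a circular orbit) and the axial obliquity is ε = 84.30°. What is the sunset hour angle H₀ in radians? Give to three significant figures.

Solar longitude: λ_s = 360° × (410 − 135)/665.00 = 148.872°.
sin δ = sin 84.30° × sin 148.872° = 0.51439, so δ = +30.957°.
cos H₀ = −tan φ · tan δ = 1.0866 ≥ 1, so the host star never rises (polar night) and H₀ = 0.

H₀ = 0.00 rad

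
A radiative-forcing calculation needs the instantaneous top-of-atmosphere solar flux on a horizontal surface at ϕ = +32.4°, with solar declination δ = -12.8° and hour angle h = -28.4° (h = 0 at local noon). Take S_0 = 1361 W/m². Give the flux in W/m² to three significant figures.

cos θ_z = sin ϕ sin δ + cos ϕ cos δ cos h = -0.118712 + 0.724255 = 0.605543.
Flux = S_0 · cos θ_z = 1361 × 0.605543 = 824.1 W/m².

824 W/m²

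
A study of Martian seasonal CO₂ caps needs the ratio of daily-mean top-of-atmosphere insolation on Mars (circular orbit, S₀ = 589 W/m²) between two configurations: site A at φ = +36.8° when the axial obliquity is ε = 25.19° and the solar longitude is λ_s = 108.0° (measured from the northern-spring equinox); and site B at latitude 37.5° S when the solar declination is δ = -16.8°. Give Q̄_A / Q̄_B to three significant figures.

Q̄_A / Q̄_B ≈ 1.09

— Configuration A (φ=+36.8°):
Solar declination: sin δ = sin ε · sin λ_s = sin 25.19° × sin 108.0° = 0.40479, so δ = +23.878°.
cos H₀ = −tan(+36.8°) tan(+23.878°) = -0.3312, H₀ = 1.9083 rad.
Bracket: H₀ sin φ sin δ + cos φ cos δ sin H₀ = 1.9083×0.59902×0.40479 + 0.80073×0.91441×0.94357 = 0.462719 + 0.690878 = 1.153597.
Q̄ = (S₀/π) × [bracket] = (589/π) × 1.153597 = 216.28 W/m².
— Configuration B (φ=-37.5°):
cos H₀ = −tan(-37.5°) tan(-16.800°) = -0.2317, H₀ = 1.8046 rad.
Bracket: H₀ sin φ sin δ + cos φ cos δ sin H₀ = 1.8046×-0.60876×-0.28903 + 0.79335×0.95732×0.97279 = 0.317519 + 0.738824 = 1.056343.
Q̄ = (S₀/π) × [bracket] = (589/π) × 1.056343 = 198.05 W/m².
Ratio Q̄_A / Q̄_B = 216.28 / 198.05 = 1.092.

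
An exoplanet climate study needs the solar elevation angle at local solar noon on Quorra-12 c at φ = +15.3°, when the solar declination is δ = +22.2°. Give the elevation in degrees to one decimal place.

At local noon the hour angle is zero, so the zenith angle equals |φ − δ| = |+15.3° − (+22.200°)| = 6.900°.
Elevation = 90° − 6.900° = 83.1°.

83.1°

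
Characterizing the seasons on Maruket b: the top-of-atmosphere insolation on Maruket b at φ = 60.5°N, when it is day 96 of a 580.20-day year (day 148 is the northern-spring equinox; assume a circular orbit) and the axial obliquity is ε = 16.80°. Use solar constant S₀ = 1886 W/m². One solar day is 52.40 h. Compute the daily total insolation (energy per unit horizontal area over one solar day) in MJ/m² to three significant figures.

33.3 MJ/m²

Solar longitude: λ_s = 360° × (96 − 148)/580.20 = -32.265°, i.e. -32.265° + 360° = 327.735°.
sin δ = sin 16.80° × sin 327.735° = -0.15429, so δ = -8.876°.
cos H₀ = −tan(+60.5°) tan(-8.876°) = 0.2760, H₀ = 1.2911 rad.
Bracket: H₀ sin φ sin δ + cos φ cos δ sin H₀ = 1.2911×0.87036×-0.15429 + 0.49242×0.98802×0.96115 = -0.173379 + 0.467619 = 0.294240.
Q̄ = (S₀/π) × [bracket] = (1886/π) × 0.294240 = 176.64 W/m².
Daily total = Q̄ × 52.40 h × 3600 s/h = 176.64 × 52.40 × 3600 / 10⁶ = 33.32 MJ/m².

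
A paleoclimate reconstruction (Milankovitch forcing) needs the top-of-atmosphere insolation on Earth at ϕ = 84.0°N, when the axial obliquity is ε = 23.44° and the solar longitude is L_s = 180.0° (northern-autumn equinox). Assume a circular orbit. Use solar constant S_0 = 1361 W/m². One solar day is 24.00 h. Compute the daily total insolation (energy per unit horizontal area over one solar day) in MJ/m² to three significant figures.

3.91 MJ/m²

Solar declination: sin δ = sin ε · sin L_s = sin 23.44° × sin 180.0° = 0.00000, so δ = +0.000°.
cos h₀ = −tan(+84.0°) tan(+0.000°) = -0.0000, h₀ = 1.5708 rad.
Bracket: h₀ sin ϕ sin δ + cos ϕ cos δ sin h₀ = 1.5708×0.99452×0.00000 + 0.10453×1.00000×1.00000 = 0.000000 + 0.104530 = 0.104530.
Q̄ = (S_0/π) × [bracket] = (1361/π) × 0.104530 = 45.284 W/m².
Daily total = Q̄ × 24.00 h × 3600 s/h = 45.284 × 24.00 × 3600 / 10⁶ = 3.913 MJ/m².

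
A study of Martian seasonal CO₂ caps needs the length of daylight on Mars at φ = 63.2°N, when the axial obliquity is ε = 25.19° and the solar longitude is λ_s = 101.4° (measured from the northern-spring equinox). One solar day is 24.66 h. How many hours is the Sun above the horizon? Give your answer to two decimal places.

21.28 h

Solar declination: sin δ = sin ε · sin λ_s = sin 25.19° × sin 101.4° = 0.41722, so δ = +24.659°.
cos H₀ = −tan φ · tan δ = −tan(+63.2°) × tan(+24.659°) = -0.9088, so H₀ = 2.7113 rad = 155.35°.
Daylight = 2H₀/(2π) × 24.66 h = (2.7113/π) × 24.66 = 21.28 h.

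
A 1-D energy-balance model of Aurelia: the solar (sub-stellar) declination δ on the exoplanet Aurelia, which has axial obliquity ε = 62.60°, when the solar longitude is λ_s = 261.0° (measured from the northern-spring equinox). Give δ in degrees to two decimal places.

δ = -61.27°

sin δ = sin ε · sin λ_s = sin 62.60° × sin 261.0° = -0.876885.
δ = arcsin(-0.876885) = -61.27°.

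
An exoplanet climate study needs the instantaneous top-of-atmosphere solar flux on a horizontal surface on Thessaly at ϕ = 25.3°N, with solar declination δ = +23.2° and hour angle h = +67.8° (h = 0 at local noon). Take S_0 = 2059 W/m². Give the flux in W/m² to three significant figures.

cos θ_z = sin ϕ sin δ + cos ϕ cos δ cos h = 0.168354 + 0.313976 = 0.482330.
Flux = S_0 · cos θ_z = 2059 × 0.482330 = 993.1 W/m².

993 W/m²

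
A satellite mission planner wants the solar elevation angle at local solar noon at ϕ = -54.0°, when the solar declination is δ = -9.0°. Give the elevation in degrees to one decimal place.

45.0°

At local noon the hour angle is zero, so the zenith angle equals |ϕ − δ| = |-54.0° − (-9.000°)| = 45.000°.
Elevation = 90° − 45.000° = 45.0°.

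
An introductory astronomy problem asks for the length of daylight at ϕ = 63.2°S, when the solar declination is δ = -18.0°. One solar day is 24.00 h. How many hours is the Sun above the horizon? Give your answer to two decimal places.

cos h₀ = −tan ϕ · tan δ = −tan(-63.2°) × tan(-18.000°) = -0.6432, so h₀ = 2.2695 rad = 130.03°.
Daylight = 2h₀/(2π) × 24.00 h = (2.2695/π) × 24.00 = 17.34 h.

17.34 h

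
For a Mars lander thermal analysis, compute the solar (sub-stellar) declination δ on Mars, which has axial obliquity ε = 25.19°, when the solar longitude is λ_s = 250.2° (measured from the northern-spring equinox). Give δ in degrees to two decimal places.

δ = -23.61°

sin δ = sin ε · sin λ_s = sin 25.19° × sin 250.2° = -0.400459.
δ = arcsin(-0.400459) = -23.61°.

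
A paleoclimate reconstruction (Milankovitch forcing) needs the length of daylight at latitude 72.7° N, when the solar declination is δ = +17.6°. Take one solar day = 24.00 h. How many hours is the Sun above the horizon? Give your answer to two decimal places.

24.00 h

Sunrise equation: cos h₀ = −tan ϕ · tan δ = -1.0185 ≤ −1, so the Sun never sets (polar day) and h₀ = π.
Daylight = 2h₀/(2π) × 24.00 h = (3.1416/π) × 24.00 = 24.00 h.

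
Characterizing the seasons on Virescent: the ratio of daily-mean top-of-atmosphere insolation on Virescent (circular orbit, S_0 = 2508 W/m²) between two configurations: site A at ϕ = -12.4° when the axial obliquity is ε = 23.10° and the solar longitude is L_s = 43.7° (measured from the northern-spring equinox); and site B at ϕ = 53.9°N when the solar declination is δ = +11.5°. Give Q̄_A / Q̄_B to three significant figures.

— Configuration A (ϕ=-12.4°):
Solar declination: sin δ = sin ε · sin L_s = sin 23.10° × sin 43.7° = 0.27106, so δ = +15.727°.
cos h₀ = −tan(-12.4°) tan(+15.727°) = 0.0619, h₀ = 1.5088 rad.
Bracket: h₀ sin ϕ sin δ + cos ϕ cos δ sin h₀ = 1.5088×-0.21474×0.27106 + 0.97667×0.96256×0.99808 = -0.087823 + 0.938298 = 0.850475.
Q̄ = (S_0/π) × [bracket] = (2508/π) × 0.850475 = 678.95 W/m².
— Configuration B (ϕ=+53.9°):
cos h₀ = −tan(+53.9°) tan(+11.500°) = -0.2790, h₀ = 1.8536 rad.
Bracket: h₀ sin ϕ sin δ + cos ϕ cos δ sin h₀ = 1.8536×0.80799×0.19937 + 0.58920×0.97992×0.96029 = 0.298595 + 0.554442 = 0.853037.
Q̄ = (S_0/π) × [bracket] = (2508/π) × 0.853037 = 681.00 W/m².
Ratio Q̄_A / Q̄_B = 678.95 / 681.00 = 0.9970.

Q̄_A / Q̄_B ≈ 0.997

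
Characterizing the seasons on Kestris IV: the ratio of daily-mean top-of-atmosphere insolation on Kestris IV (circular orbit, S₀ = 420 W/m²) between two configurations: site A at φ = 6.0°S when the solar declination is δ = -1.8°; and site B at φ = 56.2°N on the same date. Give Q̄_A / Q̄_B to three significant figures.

Q̄_A / Q̄_B ≈ 1.94

— Configuration A (φ=-6.0°):
cos H₀ = −tan(-6.0°) tan(-1.800°) = -0.0033, H₀ = 1.5741 rad.
Bracket: H₀ sin φ sin δ + cos φ cos δ sin H₀ = 1.5741×-0.10453×-0.03141 + 0.99452×0.99951×0.99999 = 0.005168 + 0.994023 = 0.999191.
Q̄ = (S₀/π) × [bracket] = (420/π) × 0.999191 = 133.58 W/m².
— Configuration B (φ=+56.2°):
cos H₀ = −tan(+56.2°) tan(-1.800°) = 0.0469, H₀ = 1.5238 rad.
Bracket: H₀ sin φ sin δ + cos φ cos δ sin H₀ = 1.5238×0.83098×-0.03141 + 0.55630×0.99951×0.99890 = -0.039773 + 0.555416 = 0.515643.
Q̄ = (S₀/π) × [bracket] = (420/π) × 0.515643 = 68.936 W/m².
Ratio Q̄_A / Q̄_B = 133.58 / 68.936 = 1.938.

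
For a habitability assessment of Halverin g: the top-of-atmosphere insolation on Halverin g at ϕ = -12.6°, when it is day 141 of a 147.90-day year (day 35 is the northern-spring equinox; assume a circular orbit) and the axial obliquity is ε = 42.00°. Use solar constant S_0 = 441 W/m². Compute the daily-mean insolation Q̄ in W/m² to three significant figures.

Solar longitude: L_s = 360° × (141 − 35)/147.90 = 258.012°.
sin δ = sin 42.00° × sin 258.012° = -0.65454, so δ = -40.885°.
cos h₀ = −tan(-12.6°) tan(-40.885°) = -0.1935, h₀ = 1.7655 rad.
Bracket: h₀ sin ϕ sin δ + cos ϕ cos δ sin h₀ = 1.7655×-0.21814×-0.65454 + 0.97592×0.75603×0.98110 = 0.252080 + 0.723880 = 0.975960.
Q̄ = (S_0/π) × [bracket] = (441/π) × 0.975960 = 137.0 W/m².

Q̄ ≈ 137 W/m²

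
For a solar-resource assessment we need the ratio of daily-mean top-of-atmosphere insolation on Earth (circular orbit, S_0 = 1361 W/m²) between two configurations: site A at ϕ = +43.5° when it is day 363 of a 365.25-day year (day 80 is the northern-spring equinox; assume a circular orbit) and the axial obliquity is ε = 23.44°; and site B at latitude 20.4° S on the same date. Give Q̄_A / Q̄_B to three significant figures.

Q̄_A / Q̄_B ≈ 0.274

— Configuration A (ϕ=+43.5°):
Solar longitude: L_s = 360° × (363 − 80)/365.25 = 278.932°.
sin δ = sin 23.44° × sin 278.932° = -0.39296, so δ = -23.139°.
cos h₀ = −tan(+43.5°) tan(-23.139°) = 0.4055, h₀ = 1.1532 rad.
Bracket: h₀ sin ϕ sin δ + cos ϕ cos δ sin h₀ = 1.1532×0.68835×-0.39296 + 0.72537×0.91955×0.91408 = -0.311934 + 0.609704 = 0.297770.
Q̄ = (S_0/π) × [bracket] = (1361/π) × 0.297770 = 129.00 W/m².
— Configuration B (ϕ=-20.4°):
cos h₀ = −tan(-20.4°) tan(-23.139°) = -0.1589, h₀ = 1.7304 rad.
Bracket: h₀ sin ϕ sin δ + cos ϕ cos δ sin h₀ = 1.7304×-0.34857×-0.39296 + 0.93728×0.91955×0.98729 = 0.237020 + 0.850921 = 1.087941.
Q̄ = (S_0/π) × [bracket] = (1361/π) × 1.087941 = 471.32 W/m².
Ratio Q̄_A / Q̄_B = 129.00 / 471.32 = 0.2737.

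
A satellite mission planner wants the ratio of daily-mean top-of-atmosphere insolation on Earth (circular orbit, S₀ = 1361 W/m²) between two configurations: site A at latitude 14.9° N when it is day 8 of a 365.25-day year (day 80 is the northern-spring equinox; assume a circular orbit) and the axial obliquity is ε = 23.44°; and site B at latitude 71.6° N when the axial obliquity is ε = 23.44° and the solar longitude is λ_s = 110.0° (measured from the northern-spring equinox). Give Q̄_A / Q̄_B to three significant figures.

Q̄_A / Q̄_B ≈ 0.672

— Configuration A (φ=+14.9°):
Solar longitude: λ_s = 360° × (8 − 80)/365.25 = -70.965°, i.e. -70.965° + 360° = 289.035°.
sin δ = sin 23.44° × sin 289.035° = -0.37604, so δ = -22.088°.
cos H₀ = −tan(+14.9°) tan(-22.088°) = 0.1080, H₀ = 1.4626 rad.
Bracket: H₀ sin φ sin δ + cos φ cos δ sin H₀ = 1.4626×0.25713×-0.37604 + 0.96638×0.92660×0.99415 = -0.141420 + 0.890209 = 0.748789.
Q̄ = (S₀/π) × [bracket] = (1361/π) × 0.748789 = 324.39 W/m².
— Configuration B (φ=+71.6°):
Solar declination: sin δ = sin ε · sin λ_s = sin 23.44° × sin 110.0° = 0.37380, so δ = +21.950°.
cos H₀ = −tan(+71.6°) tan(+21.950°) = -1.2115 ≤ −1 ⇒ polar day, H₀ = π.
Bracket: H₀ sin φ sin δ + cos φ cos δ sin H₀ = 3.1416×0.94888×0.37380 + 0.31565×0.92751×0.00000 = 1.114298 + 0.000000 = 1.114298.
Q̄ = (S₀/π) × [bracket] = (1361/π) × 1.114298 = 482.74 W/m².
Ratio Q̄_A / Q̄_B = 324.39 / 482.74 = 0.6720.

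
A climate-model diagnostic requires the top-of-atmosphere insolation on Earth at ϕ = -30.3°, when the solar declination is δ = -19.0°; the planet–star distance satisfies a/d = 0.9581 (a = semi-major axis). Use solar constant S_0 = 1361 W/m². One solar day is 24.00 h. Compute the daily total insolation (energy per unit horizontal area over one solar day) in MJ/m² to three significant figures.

cos h₀ = −tan(-30.3°) tan(-19.000°) = -0.2012, h₀ = 1.7734 rad.
Bracket: h₀ sin ϕ sin δ + cos ϕ cos δ sin h₀ = 1.7734×-0.50453×-0.32557 + 0.86340×0.94552×0.97955 = 0.291298 + 0.799667 = 1.090965.
Inverse-square distance factor (a/d)² = 0.9581² = 0.917956.
Q̄ = (S_0/π) × 0.917956 × [bracket] = (1361/π) × 0.917956 × 1.090965 = 433.85 W/m².
Daily total = Q̄ × 24.00 h × 3600 s/h = 433.85 × 24.00 × 3600 / 10⁶ = 37.48 MJ/m².

37.5 MJ/m²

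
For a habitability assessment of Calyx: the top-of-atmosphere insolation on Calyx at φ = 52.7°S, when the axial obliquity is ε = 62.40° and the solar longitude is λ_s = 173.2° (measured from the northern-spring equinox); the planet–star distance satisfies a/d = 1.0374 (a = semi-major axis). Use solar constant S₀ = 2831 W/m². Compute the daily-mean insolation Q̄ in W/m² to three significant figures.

Solar declination: sin δ = sin ε · sin λ_s = sin 62.40° × sin 173.2° = 0.10493, so δ = +6.023°.
cos H₀ = −tan(-52.7°) tan(+6.023°) = 0.1385, H₀ = 1.4318 rad.
Bracket: H₀ sin φ sin δ + cos φ cos δ sin H₀ = 1.4318×-0.79547×0.10493 + 0.60599×0.99448×0.99036 = -0.119510 + 0.596835 = 0.477325.
Inverse-square distance factor (a/d)² = 1.0374² = 1.076199.
Q̄ = (S₀/π) × 1.076199 × [bracket] = (2831/π) × 1.076199 × 0.477325 = 462.9 W/m².

Q̄ ≈ 463 W/m²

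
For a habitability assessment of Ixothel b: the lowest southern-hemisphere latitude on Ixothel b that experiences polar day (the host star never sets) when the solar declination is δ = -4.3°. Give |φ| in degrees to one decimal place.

|φ| = 85.7°

Polar day requires cos H₀ = −tan φ tan δ ≤ −1, i.e. tan φ tan δ ≥ 1.
The boundary is |tan φ| · |tan δ| = 1, so |φ| = 90° − |δ| = 90° − 4.3° = 85.7° in the southern hemisphere.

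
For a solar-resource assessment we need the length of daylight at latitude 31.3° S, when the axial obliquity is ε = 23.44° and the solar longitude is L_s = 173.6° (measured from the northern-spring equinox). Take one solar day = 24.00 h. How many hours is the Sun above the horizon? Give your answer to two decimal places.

11.79 h

Solar declination: sin δ = sin ε · sin L_s = sin 23.44° × sin 173.6° = 0.04434, so δ = +2.541°.
cos h₀ = −tan ϕ · tan δ = −tan(-31.3°) × tan(+2.541°) = 0.0270, so h₀ = 1.5438 rad = 88.45°.
Daylight = 2h₀/(2π) × 24.00 h = (1.5438/π) × 24.00 = 11.79 h.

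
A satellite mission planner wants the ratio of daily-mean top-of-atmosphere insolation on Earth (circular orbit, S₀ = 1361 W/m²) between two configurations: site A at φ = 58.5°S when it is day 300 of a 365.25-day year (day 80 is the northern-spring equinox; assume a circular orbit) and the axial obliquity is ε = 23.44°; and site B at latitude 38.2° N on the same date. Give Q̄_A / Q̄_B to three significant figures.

Q̄_A / Q̄_B ≈ 1.59

— Configuration A (φ=-58.5°):
Solar longitude: λ_s = 360° × (300 − 80)/365.25 = 216.838°.
sin δ = sin 23.44° × sin 216.838° = -0.23849, so δ = -13.798°.
cos H₀ = −tan(-58.5°) tan(-13.798°) = -0.4008, H₀ = 1.9831 rad.
Bracket: H₀ sin φ sin δ + cos φ cos δ sin H₀ = 1.9831×-0.85264×-0.23849 + 0.52250×0.97114×0.91619 = 0.403256 + 0.464894 = 0.868150.
Q̄ = (S₀/π) × [bracket] = (1361/π) × 0.868150 = 376.10 W/m².
— Configuration B (φ=+38.2°):
cos H₀ = −tan(+38.2°) tan(-13.798°) = 0.1933, H₀ = 1.3763 rad.
Bracket: H₀ sin φ sin δ + cos φ cos δ sin H₀ = 1.3763×0.61841×-0.23849 + 0.78586×0.97114×0.98115 = -0.202983 + 0.748794 = 0.545811.
Q̄ = (S₀/π) × [bracket] = (1361/π) × 0.545811 = 236.46 W/m².
Ratio Q̄_A / Q̄_B = 376.10 / 236.46 = 1.591.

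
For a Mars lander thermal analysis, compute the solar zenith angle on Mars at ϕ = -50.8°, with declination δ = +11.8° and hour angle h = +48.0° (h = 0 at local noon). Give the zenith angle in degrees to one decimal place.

cos θ_z = sin ϕ sin δ + cos ϕ cos δ cos h = -0.158473 + 0.413973 = 0.255500.
θ_z = arccos(0.255500) = 75.2°.

θ_z = 75.2°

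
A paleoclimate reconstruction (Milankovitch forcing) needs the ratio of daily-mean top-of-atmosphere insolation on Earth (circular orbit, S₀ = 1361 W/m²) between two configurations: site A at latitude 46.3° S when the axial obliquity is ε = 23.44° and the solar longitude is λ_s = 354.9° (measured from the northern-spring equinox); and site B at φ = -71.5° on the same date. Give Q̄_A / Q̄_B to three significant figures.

— Configuration A (φ=-46.3°):
Solar declination: sin δ = sin ε · sin λ_s = sin 23.44° × sin 354.9° = -0.03536, so δ = -2.026°.
cos H₀ = −tan(-46.3°) tan(-2.026°) = -0.0370, H₀ = 1.6078 rad.
Bracket: H₀ sin φ sin δ + cos φ cos δ sin H₀ = 1.6078×-0.72297×-0.03536 + 0.69088×0.99937×0.99931 = 0.041102 + 0.689968 = 0.731070.
Q̄ = (S₀/π) × [bracket] = (1361/π) × 0.731070 = 316.71 W/m².
— Configuration B (φ=-71.5°):
cos H₀ = −tan(-71.5°) tan(-2.026°) = -0.1057, H₀ = 1.6767 rad.
Bracket: H₀ sin φ sin δ + cos φ cos δ sin H₀ = 1.6767×-0.94832×-0.03536 + 0.31730×0.99937×0.99439 = 0.056224 + 0.315321 = 0.371545.
Q̄ = (S₀/π) × [bracket] = (1361/π) × 0.371545 = 160.96 W/m².
Ratio Q̄_A / Q̄_B = 316.71 / 160.96 = 1.968.

Q̄_A / Q̄_B ≈ 1.97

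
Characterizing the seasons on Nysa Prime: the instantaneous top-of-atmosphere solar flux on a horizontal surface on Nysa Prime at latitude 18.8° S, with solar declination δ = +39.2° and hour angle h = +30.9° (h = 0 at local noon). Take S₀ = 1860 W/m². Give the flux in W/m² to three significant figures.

cos θ_z = sin φ sin δ + cos φ cos δ cos h = -0.203681 + 0.629477 = 0.425796.
Flux = S₀ · cos θ_z = 1860 × 0.425796 = 792.0 W/m².

792 W/m²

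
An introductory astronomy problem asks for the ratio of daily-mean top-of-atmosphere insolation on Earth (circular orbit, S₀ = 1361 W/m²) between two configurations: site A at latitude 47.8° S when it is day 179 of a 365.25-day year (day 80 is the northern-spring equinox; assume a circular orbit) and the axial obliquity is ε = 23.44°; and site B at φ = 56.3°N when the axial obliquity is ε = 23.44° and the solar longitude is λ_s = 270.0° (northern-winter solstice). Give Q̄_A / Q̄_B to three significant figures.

— Configuration A (φ=-47.8°):
Solar longitude: λ_s = 360° × (179 − 80)/365.25 = 97.577°.
sin δ = sin 23.44° × sin 97.577° = 0.39432, so δ = +23.223°.
cos H₀ = −tan(-47.8°) tan(+23.223°) = 0.4732, H₀ = 1.0779 rad.
Bracket: H₀ sin φ sin δ + cos φ cos δ sin H₀ = 1.0779×-0.74080×0.39432 + 0.67172×0.91898×0.88095 = -0.314868 + 0.543808 = 0.228940.
Q̄ = (S₀/π) × [bracket] = (1361/π) × 0.228940 = 99.181 W/m².
— Configuration B (φ=+56.3°):
Solar declination: sin δ = sin ε · sin λ_s = sin 23.44° × sin 270.0° = -0.39779, so δ = -23.440°.
cos H₀ = −tan(+56.3°) tan(-23.440°) = 0.6501, H₀ = 0.8631 rad.
Bracket: H₀ sin φ sin δ + cos φ cos δ sin H₀ = 0.8631×0.83195×-0.39779 + 0.55484×0.91748×0.75984 = -0.285636 + 0.386800 = 0.101164.
Q̄ = (S₀/π) × [bracket] = (1361/π) × 0.101164 = 43.826 W/m².
Ratio Q̄_A / Q̄_B = 99.181 / 43.826 = 2.263.

Q̄_A / Q̄_B ≈ 2.26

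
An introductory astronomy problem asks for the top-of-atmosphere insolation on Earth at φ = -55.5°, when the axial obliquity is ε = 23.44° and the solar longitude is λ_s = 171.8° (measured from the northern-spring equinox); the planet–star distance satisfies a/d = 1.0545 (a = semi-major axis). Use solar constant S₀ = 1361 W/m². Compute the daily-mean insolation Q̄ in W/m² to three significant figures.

Solar declination: sin δ = sin ε · sin λ_s = sin 23.44° × sin 171.8° = 0.05674, so δ = +3.252°.
cos H₀ = −tan(-55.5°) tan(+3.252°) = 0.0827, H₀ = 1.4880 rad.
Bracket: H₀ sin φ sin δ + cos φ cos δ sin H₀ = 1.4880×-0.82413×0.05674 + 0.56641×0.99839×0.99658 = -0.069581 + 0.563564 = 0.493983.
Inverse-square distance factor (a/d)² = 1.0545² = 1.111970.
Q̄ = (S₀/π) × 1.111970 × [bracket] = (1361/π) × 1.111970 × 0.493983 = 238.0 W/m².

Q̄ ≈ 238 W/m²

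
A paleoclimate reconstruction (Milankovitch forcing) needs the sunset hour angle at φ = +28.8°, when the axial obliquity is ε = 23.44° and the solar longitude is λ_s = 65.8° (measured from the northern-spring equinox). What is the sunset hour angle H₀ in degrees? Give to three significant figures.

H₀ = 102°

Solar declination: sin δ = sin ε · sin λ_s = sin 23.44° × sin 65.8° = 0.36283, so δ = +21.274°.
cos H₀ = −tan φ · tan δ = −tan(+28.8°) × tan(+21.274°) = -0.2141, so H₀ = 1.7865 rad = 102.36°.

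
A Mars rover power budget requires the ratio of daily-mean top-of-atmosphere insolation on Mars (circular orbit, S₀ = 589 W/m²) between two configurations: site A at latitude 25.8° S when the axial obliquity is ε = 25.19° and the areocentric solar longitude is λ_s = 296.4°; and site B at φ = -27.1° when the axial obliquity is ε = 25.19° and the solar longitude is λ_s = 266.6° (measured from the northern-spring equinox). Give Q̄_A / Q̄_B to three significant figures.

Q̄_A / Q̄_B ≈ 0.979

— Configuration A (φ=-25.8°):
sin δ = sin 25.19° × sin 296.4° = -0.38123, so δ = -22.410°.
cos H₀ = −tan(-25.8°) tan(-22.410°) = -0.1994, H₀ = 1.7715 rad.
Bracket: H₀ sin φ sin δ + cos φ cos δ sin H₀ = 1.7715×-0.43523×-0.38123 + 0.90032×0.92448×0.97993 = 0.293932 + 0.815623 = 1.109555.
Q̄ = (S₀/π) × [bracket] = (589/π) × 1.109555 = 208.02 W/m².
— Configuration B (φ=-27.1°):
Solar declination: sin δ = sin ε · sin λ_s = sin 25.19° × sin 266.6° = -0.42487, so δ = -25.143°.
cos H₀ = −tan(-27.1°) tan(-25.143°) = -0.2402, H₀ = 1.8133 rad.
Bracket: H₀ sin φ sin δ + cos φ cos δ sin H₀ = 1.8133×-0.45554×-0.42487 + 0.89021×0.90525×0.97073 = 0.350956 + 0.782275 = 1.133231.
Q̄ = (S₀/π) × [bracket] = (589/π) × 1.133231 = 212.46 W/m².
Ratio Q̄_A / Q̄_B = 208.02 / 212.46 = 0.9791.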